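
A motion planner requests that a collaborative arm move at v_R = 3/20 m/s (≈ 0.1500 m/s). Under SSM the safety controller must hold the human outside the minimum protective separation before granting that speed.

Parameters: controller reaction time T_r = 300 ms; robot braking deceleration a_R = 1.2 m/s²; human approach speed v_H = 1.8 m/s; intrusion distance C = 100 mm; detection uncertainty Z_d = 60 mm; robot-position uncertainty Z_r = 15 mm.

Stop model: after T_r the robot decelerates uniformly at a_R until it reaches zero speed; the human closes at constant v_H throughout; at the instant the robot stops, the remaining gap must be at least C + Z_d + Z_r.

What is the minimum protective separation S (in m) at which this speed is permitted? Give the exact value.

S_min = 1591/1600 m = 0.9944 m

stop time T_s = (3/20)/(6/5) = 0.1250 s
robot covers v_R·T_r = 0.1500·0.3000 = 0.0450 m before braking
braking distance = 0.1500²/(2·1.2000) = 0.0094 m
human closes 1.8000·0.4250 = 0.7650 m
margins: 0.1000+0.0600+0.0150 = 0.1750 m
S_min ≈ 0.0450+0.0094+0.7650+0.1750  ⇒  S_min = 1591/1600 m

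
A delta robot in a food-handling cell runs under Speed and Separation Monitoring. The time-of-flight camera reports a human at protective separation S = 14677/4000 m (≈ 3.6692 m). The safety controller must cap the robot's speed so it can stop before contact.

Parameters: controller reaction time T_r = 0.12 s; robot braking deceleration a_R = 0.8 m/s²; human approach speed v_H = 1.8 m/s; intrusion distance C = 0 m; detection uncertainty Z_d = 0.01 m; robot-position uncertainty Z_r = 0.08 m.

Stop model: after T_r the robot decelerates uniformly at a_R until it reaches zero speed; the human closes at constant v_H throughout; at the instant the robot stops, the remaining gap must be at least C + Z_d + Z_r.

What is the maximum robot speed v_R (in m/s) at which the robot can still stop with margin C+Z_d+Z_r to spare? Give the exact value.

at the boundary: (5/8)·v² + (237/100)·v + (-13453/4000) = 0
  disc = (237/100)² − 4·(5/8)·(-13453/4000) = 561001/40000 ; √disc = 749/200
  v_R = (−(237/100) + 749/200) / (2·(5/8)) = 11/10 m/s
check:
T_s = v_R/a_R = (11/10)/(4/5) = 1.3750 s
reaction-phase robot travel = 1.1000·0.1200 = 0.1320 m
robot under decel: 1.1000²/(2·0.8000) = 0.7562 m
person approaches 1.8000·(0.1200+1.3750) = 2.6910 m
C+Z_d+Z_r = 0.0000+0.0100+0.0800 = 0.0900 m
sum ≈ 0.1320+0.7562+2.6910+0.0900 ≈ 3.6692 m = S ✓

v_R_max = 11/10 m/s = 1.1000 m/s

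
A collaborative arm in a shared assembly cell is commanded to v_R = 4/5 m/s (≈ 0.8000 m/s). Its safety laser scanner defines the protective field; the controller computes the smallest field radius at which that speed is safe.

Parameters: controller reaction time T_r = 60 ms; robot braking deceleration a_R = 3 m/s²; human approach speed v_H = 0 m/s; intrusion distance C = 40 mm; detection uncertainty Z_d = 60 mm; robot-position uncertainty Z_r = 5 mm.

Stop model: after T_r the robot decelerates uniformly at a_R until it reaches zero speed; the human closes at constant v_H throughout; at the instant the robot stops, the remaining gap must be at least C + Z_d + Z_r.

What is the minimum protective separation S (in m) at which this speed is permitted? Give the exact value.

S_min = 779/3000 m = 0.2597 m

T_s = v_R/a_R = (4/5)/3 = 0.2667 s
robot in T_r: 0.8000·0.0600 = 0.0480 m
robot under decel: 0.8000²/(2·3.0000) = 0.1067 m
human over T_r+T_s: 0.0000·(0.0600+0.2667) = 0.0000 m
residual clearance needed = 0.0400+0.0600+0.0050 = 0.1050 m
S_min ≈ 0.0480+0.1067+0.0000+0.1050  ⇒  S_min = 779/3000 m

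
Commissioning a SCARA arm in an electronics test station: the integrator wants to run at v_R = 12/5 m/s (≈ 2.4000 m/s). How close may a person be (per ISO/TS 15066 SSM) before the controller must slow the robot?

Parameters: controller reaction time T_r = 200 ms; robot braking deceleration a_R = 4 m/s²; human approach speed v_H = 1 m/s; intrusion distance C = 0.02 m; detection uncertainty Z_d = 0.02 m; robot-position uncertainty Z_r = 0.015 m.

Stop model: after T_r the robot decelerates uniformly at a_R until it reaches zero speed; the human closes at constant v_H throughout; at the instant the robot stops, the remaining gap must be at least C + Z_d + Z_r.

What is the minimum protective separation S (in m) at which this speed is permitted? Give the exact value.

S_min = 411/200 m = 2.0550 m

T_s = v_R/a_R = (12/5)/4 = 0.6000 s
robot covers v_R·T_r = 2.4000·0.2000 = 0.4800 m before braking
robot covers 2.4000·0.6000 − ½·4.0000·0.6000² = 0.7200 m while stopping
human closes 1.0000·0.8000 = 0.8000 m
C+Z_d+Z_r = 0.0200+0.0200+0.0150 = 0.0550 m
S_min ≈ 0.4800+0.7200+0.8000+0.0550  ⇒  S_min = 411/200 m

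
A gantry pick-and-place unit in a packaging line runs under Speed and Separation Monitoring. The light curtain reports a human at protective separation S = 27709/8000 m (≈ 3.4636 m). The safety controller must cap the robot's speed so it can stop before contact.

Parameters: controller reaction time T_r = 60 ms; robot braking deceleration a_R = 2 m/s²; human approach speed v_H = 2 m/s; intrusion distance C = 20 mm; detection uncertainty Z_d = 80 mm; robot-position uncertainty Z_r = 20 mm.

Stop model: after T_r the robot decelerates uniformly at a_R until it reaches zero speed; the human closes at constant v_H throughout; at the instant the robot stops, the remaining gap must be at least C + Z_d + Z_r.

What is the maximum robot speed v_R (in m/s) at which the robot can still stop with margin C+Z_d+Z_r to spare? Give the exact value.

quadratic (1/4)·v² + (53/50)·v + (-25789/8000) = 0
  disc = (53/50)² − 4·(1/4)·(-25789/8000) = 173889/40000 ; √disc = 417/200
  v_R = (−(53/50) + 417/200) / (2·(1/4)) = 41/20 m/s
check:
braking lasts T_s = (41/20)/2 = 1.0250 s
robot covers v_R·T_r = 2.0500·0.0600 = 0.1230 m before braking
robot covers 2.0500·1.0250 − ½·2.0000·1.0250² = 1.0506 m while stopping
human closes 2.0000·1.0850 = 2.1700 m
margins: 0.0200+0.0800+0.0200 = 0.1200 m
sum ≈ 0.1230+1.0506+2.1700+0.1200 ≈ 3.4636 m = S ✓

v_R_max = 41/20 m/s = 2.0500 m/s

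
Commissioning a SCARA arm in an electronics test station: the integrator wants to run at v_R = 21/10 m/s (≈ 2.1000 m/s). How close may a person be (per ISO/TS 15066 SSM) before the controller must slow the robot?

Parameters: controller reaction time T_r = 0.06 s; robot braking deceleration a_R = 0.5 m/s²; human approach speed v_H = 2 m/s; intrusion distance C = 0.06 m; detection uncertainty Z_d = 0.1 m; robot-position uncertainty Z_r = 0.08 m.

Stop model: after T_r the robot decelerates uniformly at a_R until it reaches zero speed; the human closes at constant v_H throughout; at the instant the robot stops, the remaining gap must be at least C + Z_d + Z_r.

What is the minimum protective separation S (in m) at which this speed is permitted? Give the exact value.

braking lasts T_s = (21/10)/(1/2) = 4.2000 s
robot covers v_R·T_r = 2.1000·0.0600 = 0.1260 m before braking
robot covers 2.1000·4.2000 − ½·0.5000·4.2000² = 4.4100 m while stopping
human closes 2.0000·4.2600 = 8.5200 m
margins: 0.0600+0.1000+0.0800 = 0.2400 m
S_min ≈ 0.1260+4.4100+8.5200+0.2400  ⇒  S_min = 1662/125 m

S_min = 1662/125 m = 13.2960 m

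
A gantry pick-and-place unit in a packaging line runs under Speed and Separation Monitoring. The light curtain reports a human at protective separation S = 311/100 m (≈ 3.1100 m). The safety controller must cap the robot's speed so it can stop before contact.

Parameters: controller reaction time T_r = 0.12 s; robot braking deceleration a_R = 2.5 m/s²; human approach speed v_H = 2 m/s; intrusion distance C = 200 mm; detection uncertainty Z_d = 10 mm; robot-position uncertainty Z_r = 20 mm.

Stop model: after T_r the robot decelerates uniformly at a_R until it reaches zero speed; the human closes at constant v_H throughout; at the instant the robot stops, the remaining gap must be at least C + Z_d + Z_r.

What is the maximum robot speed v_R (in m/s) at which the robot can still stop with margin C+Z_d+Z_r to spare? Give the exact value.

collect terms ⇒ (1/5)·v_R² + (23/25)·v_R + (-66/25) = 0
  disc = (23/25)² − 4·(1/5)·(-66/25) = 1849/625 ; √disc = 43/25
  v_R = (−(23/25) + 43/25) / (2·(1/5)) = 2 m/s
check:
braking lasts T_s = 2/(5/2) = 0.8000 s
robot covers v_R·T_r = 2.0000·0.1200 = 0.2400 m before braking
robot covers 2.0000·0.8000 − ½·2.5000·0.8000² = 0.8000 m while stopping
human closes 2.0000·0.9200 = 1.8400 m
residual clearance needed = 0.2000+0.0100+0.0200 = 0.2300 m
sum ≈ 0.2400+0.8000+1.8400+0.2300 ≈ 3.1100 m = S ✓

v_R_max = 2 m/s = 2.0000 m/s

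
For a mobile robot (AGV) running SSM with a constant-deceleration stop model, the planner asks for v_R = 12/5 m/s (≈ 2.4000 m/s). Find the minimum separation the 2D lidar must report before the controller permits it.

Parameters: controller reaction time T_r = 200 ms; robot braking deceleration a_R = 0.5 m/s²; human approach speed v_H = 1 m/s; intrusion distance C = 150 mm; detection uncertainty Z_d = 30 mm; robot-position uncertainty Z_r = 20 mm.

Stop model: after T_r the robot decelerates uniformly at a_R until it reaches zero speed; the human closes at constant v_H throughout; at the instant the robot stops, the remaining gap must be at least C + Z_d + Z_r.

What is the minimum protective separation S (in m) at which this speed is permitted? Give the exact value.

S_min = 286/25 m = 11.4400 m

stop time T_s = (12/5)/(1/2) = 4.8000 s
robot covers v_R·T_r = 2.4000·0.2000 = 0.4800 m before braking
robot covers 2.4000·4.8000 − ½·0.5000·4.8000² = 5.7600 m while stopping
human closes 1.0000·5.0000 = 5.0000 m
C+Z_d+Z_r = 0.1500+0.0300+0.0200 = 0.2000 m
S_min ≈ 0.4800+5.7600+5.0000+0.2000  ⇒  S_min = 286/25 m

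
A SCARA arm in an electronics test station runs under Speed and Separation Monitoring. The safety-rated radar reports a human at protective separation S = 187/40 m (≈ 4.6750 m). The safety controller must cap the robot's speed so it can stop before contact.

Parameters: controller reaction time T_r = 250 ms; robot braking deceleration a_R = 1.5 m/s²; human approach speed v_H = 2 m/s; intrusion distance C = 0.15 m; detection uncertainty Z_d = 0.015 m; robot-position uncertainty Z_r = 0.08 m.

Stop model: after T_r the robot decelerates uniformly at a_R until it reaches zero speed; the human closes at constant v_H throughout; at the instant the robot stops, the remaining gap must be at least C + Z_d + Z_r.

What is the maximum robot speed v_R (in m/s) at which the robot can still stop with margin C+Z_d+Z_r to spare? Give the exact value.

at the boundary: (1/3)·v² + (19/12)·v + (-393/100) = 0
  disc = (19/12)² − 4·(1/3)·(-393/100) = 27889/3600 ; √disc = 167/60
  v_R = (−(19/12) + 167/60) / (2·(1/3)) = 9/5 m/s
check:
braking lasts T_s = (9/5)/(3/2) = 1.2000 s
reaction-phase robot travel = 1.8000·0.2500 = 0.4500 m
robot covers 1.8000·1.2000 − ½·1.5000·1.2000² = 1.0800 m while stopping
human over T_r+T_s: 2.0000·(0.2500+1.2000) = 2.9000 m
residual clearance needed = 0.1500+0.0150+0.0800 = 0.2450 m
sum ≈ 0.4500+1.0800+2.9000+0.2450 ≈ 4.6750 m = S ✓

v_R_max = 9/5 m/s = 1.8000 m/s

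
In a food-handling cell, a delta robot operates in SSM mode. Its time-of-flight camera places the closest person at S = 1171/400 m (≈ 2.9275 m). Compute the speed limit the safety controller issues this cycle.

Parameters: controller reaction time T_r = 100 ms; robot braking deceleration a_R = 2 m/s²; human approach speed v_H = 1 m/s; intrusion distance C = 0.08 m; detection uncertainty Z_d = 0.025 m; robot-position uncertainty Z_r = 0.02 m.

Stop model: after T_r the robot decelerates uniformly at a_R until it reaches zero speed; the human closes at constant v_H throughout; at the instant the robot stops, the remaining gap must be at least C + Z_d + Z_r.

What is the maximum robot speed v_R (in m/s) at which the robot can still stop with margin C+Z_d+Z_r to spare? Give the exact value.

collect terms ⇒ (1/4)·v_R² + (3/5)·v_R + (-1081/400) = 0
  disc = (3/5)² − 4·(1/4)·(-1081/400) = 49/16 ; √disc = 7/4
  v_R = (−(3/5) + 7/4) / (2·(1/4)) = 23/10 m/s
check:
braking lasts T_s = (23/10)/2 = 1.1500 s
robot covers v_R·T_r = 2.3000·0.1000 = 0.2300 m before braking
robot under decel: 2.3000²/(2·2.0000) = 1.3225 m
human closes 1.0000·1.2500 = 1.2500 m
residual clearance needed = 0.0800+0.0250+0.0200 = 0.1250 m
sum ≈ 0.2300+1.3225+1.2500+0.1250 ≈ 2.9275 m = S ✓

v_R_max = 23/10 m/s = 2.3000 m/s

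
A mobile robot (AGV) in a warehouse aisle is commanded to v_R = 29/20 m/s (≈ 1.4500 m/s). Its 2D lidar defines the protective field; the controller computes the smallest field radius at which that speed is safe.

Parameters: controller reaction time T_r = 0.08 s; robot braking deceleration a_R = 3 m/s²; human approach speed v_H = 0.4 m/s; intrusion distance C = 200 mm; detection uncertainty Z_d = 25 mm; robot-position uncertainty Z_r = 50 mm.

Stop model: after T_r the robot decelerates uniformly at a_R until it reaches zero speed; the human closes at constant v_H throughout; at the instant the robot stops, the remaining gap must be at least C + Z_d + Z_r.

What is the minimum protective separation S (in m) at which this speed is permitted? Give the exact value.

stop time T_s = (29/20)/3 = 0.4833 s
robot in T_r: 1.4500·0.0800 = 0.1160 m
robot under decel: 1.4500²/(2·3.0000) = 0.3504 m
person approaches 0.4000·(0.0800+0.4833) = 0.2253 m
C+Z_d+Z_r = 0.2000+0.0250+0.0500 = 0.2750 m
S_min ≈ 0.1160+0.3504+0.2253+0.2750  ⇒  S_min = 3867/4000 m

S_min = 3867/4000 m = 0.9667 m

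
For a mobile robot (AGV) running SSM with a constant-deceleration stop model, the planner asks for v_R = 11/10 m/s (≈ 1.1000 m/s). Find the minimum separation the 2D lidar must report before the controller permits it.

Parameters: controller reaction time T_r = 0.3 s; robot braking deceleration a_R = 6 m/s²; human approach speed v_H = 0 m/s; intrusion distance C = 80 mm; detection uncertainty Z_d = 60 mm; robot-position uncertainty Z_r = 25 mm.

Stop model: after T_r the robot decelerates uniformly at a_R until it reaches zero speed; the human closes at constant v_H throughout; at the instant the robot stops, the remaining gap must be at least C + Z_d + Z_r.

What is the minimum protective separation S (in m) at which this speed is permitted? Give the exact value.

braking lasts T_s = (11/10)/6 = 0.1833 s
robot in T_r: 1.1000·0.3000 = 0.3300 m
braking distance = 1.1000²/(2·6.0000) = 0.1008 m
person approaches 0.0000·(0.3000+0.1833) = 0.0000 m
residual clearance needed = 0.0800+0.0600+0.0250 = 0.1650 m
S_min ≈ 0.3300+0.1008+0.0000+0.1650  ⇒  S_min = 143/240 m

S_min = 143/240 m = 0.5958 m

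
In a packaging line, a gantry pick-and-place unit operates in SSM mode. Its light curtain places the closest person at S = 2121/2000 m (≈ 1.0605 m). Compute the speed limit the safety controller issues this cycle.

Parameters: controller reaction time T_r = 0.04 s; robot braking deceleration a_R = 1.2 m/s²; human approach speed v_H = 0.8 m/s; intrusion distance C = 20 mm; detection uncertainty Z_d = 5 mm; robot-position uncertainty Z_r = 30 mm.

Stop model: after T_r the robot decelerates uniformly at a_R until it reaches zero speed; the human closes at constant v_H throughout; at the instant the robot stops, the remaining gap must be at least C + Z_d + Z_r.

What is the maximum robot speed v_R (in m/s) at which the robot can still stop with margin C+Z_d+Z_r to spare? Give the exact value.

collect terms ⇒ (5/12)·v_R² + (53/75)·v_R + (-1947/2000) = 0
  disc = (53/75)² − 4·(5/12)·(-1947/2000) = 190969/90000 ; √disc = 437/300
  v_R = (−(53/75) + 437/300) / (2·(5/12)) = 9/10 m/s
check:
braking lasts T_s = (9/10)/(6/5) = 0.7500 s
reaction-phase robot travel = 0.9000·0.0400 = 0.0360 m
robot covers 0.9000·0.7500 − ½·1.2000·0.7500² = 0.3375 m while stopping
human over T_r+T_s: 0.8000·(0.0400+0.7500) = 0.6320 m
C+Z_d+Z_r = 0.0200+0.0050+0.0300 = 0.0550 m
sum ≈ 0.0360+0.3375+0.6320+0.0550 ≈ 1.0605 m = S ✓

v_R_max = 9/10 m/s = 0.9000 m/s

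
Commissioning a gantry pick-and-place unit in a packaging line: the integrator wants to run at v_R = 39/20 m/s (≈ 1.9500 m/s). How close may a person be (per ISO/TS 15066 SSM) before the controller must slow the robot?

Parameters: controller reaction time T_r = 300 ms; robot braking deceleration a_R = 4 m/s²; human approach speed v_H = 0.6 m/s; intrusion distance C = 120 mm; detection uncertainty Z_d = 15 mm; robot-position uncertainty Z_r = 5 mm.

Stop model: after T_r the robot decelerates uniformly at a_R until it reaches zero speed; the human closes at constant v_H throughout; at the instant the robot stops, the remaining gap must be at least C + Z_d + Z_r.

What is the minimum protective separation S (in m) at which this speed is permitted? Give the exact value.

T_s = v_R/a_R = (39/20)/4 = 0.4875 s
robot covers v_R·T_r = 1.9500·0.3000 = 0.5850 m before braking
robot under decel: 1.9500²/(2·4.0000) = 0.4753 m
person approaches 0.6000·(0.3000+0.4875) = 0.4725 m
C+Z_d+Z_r = 0.1200+0.0150+0.0050 = 0.1400 m
S_min ≈ 0.5850+0.4753+0.4725+0.1400  ⇒  S_min = 5353/3200 m

S_min = 5353/3200 m = 1.6728 m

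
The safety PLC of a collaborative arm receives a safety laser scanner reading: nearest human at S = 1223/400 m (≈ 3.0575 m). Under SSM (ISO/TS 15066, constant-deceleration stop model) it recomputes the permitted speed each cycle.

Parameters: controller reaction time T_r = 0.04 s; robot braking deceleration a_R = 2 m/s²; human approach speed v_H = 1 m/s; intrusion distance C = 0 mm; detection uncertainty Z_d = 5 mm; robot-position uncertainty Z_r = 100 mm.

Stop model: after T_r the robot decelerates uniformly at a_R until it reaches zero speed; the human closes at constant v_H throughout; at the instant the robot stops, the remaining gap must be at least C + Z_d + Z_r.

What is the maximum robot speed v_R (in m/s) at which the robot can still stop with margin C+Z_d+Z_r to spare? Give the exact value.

at the boundary: (1/4)·v² + (27/50)·v + (-233/80) = 0
  disc = (27/50)² − 4·(1/4)·(-233/80) = 32041/10000 ; √disc = 179/100
  v_R = (−(27/50) + 179/100) / (2·(1/4)) = 5/2 m/s
check:
T_s = v_R/a_R = (5/2)/2 = 1.2500 s
reaction-phase robot travel = 2.5000·0.0400 = 0.1000 m
robot under decel: 2.5000²/(2·2.0000) = 1.5625 m
human closes 1.0000·1.2900 = 1.2900 m
C+Z_d+Z_r = 0.0000+0.0050+0.1000 = 0.1050 m
sum ≈ 0.1000+1.5625+1.2900+0.1050 ≈ 3.0575 m = S ✓

v_R_max = 5/2 m/s = 2.5000 m/s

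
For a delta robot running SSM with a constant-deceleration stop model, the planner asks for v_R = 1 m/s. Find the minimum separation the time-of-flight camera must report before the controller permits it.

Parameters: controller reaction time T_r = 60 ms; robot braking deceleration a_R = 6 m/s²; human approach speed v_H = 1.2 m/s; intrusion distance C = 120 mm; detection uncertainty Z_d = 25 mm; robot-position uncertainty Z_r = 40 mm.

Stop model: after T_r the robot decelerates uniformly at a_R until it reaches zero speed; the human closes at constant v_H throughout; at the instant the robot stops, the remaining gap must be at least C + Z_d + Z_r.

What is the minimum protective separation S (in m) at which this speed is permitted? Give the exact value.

S_min = 1801/3000 m = 0.6003 m

braking lasts T_s = 1/6 = 0.1667 s
reaction-phase robot travel = 1.0000·0.0600 = 0.0600 m
braking distance = 1.0000²/(2·6.0000) = 0.0833 m
human closes 1.2000·0.2267 = 0.2720 m
residual clearance needed = 0.1200+0.0250+0.0400 = 0.1850 m
S_min ≈ 0.0600+0.0833+0.2720+0.1850  ⇒  S_min = 1801/3000 m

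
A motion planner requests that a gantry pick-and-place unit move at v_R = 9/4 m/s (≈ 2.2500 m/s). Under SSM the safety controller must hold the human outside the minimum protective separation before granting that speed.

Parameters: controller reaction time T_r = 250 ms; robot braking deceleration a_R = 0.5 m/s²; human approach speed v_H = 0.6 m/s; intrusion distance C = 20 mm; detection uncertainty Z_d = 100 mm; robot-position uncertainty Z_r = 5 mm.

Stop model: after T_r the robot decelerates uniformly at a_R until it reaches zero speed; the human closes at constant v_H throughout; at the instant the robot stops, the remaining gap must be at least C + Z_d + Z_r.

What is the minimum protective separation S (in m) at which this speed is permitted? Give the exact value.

stop time T_s = (9/4)/(1/2) = 4.5000 s
reaction-phase robot travel = 2.2500·0.2500 = 0.5625 m
braking distance = 2.2500²/(2·0.5000) = 5.0625 m
human over T_r+T_s: 0.6000·(0.2500+4.5000) = 2.8500 m
C+Z_d+Z_r = 0.0200+0.1000+0.0050 = 0.1250 m
S_min ≈ 0.5625+5.0625+2.8500+0.1250  ⇒  S_min = 43/5 m

S_min = 43/5 m = 8.6000 m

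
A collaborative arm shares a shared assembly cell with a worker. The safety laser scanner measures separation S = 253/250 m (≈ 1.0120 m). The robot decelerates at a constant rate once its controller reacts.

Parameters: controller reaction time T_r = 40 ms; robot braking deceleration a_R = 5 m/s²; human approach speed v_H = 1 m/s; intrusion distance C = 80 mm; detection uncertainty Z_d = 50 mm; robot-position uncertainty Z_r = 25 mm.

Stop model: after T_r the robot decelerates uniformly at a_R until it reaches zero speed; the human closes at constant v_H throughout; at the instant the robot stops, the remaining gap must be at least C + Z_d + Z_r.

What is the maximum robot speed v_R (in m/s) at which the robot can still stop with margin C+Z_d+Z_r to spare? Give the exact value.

v_R_max = 19/10 m/s = 1.9000 m/s

collect terms ⇒ (1/10)·v_R² + (6/25)·v_R + (-817/1000) = 0
  disc = (6/25)² − 4·(1/10)·(-817/1000) = 961/2500 ; √disc = 31/50
  v_R = (−(6/25) + 31/50) / (2·(1/10)) = 19/10 m/s
check:
stop time T_s = (19/10)/5 = 0.3800 s
robot in T_r: 1.9000·0.0400 = 0.0760 m
robot covers 1.9000·0.3800 − ½·5.0000·0.3800² = 0.3610 m while stopping
person approaches 1.0000·(0.0400+0.3800) = 0.4200 m
C+Z_d+Z_r = 0.0800+0.0500+0.0250 = 0.1550 m
sum ≈ 0.0760+0.3610+0.4200+0.1550 ≈ 1.0120 m = S ✓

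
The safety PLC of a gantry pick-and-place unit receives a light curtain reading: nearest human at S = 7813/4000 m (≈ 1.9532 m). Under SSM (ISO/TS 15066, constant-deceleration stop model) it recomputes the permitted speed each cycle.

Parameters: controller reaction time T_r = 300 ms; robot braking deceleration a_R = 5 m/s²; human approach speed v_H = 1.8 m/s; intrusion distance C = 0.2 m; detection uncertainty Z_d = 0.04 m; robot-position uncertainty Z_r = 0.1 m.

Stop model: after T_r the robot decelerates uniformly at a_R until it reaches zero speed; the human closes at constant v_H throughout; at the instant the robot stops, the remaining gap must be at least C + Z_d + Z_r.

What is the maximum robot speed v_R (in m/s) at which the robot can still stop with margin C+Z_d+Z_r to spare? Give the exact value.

at the boundary: (1/10)·v² + (33/50)·v + (-4293/4000) = 0
  disc = (33/50)² − 4·(1/10)·(-4293/4000) = 8649/10000 ; √disc = 93/100
  v_R = (−(33/50) + 93/100) / (2·(1/10)) = 27/20 m/s
check:
braking lasts T_s = (27/20)/5 = 0.2700 s
reaction-phase robot travel = 1.3500·0.3000 = 0.4050 m
braking distance = 1.3500²/(2·5.0000) = 0.1822 m
human closes 1.8000·0.5700 = 1.0260 m
residual clearance needed = 0.2000+0.0400+0.1000 = 0.3400 m
sum ≈ 0.4050+0.1822+1.0260+0.3400 ≈ 1.9532 m = S ✓

v_R_max = 27/20 m/s = 1.3500 m/s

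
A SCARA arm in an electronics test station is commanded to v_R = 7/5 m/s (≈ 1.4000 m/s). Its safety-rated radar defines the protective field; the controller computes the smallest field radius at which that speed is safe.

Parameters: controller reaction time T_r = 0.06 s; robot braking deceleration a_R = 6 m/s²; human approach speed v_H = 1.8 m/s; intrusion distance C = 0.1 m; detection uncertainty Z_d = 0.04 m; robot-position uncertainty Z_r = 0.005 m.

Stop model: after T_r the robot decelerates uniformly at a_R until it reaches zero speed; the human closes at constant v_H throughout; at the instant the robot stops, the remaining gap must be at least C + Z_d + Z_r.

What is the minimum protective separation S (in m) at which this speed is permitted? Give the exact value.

S_min = 2761/3000 m = 0.9203 m

braking lasts T_s = (7/5)/6 = 0.2333 s
reaction-phase robot travel = 1.4000·0.0600 = 0.0840 m
braking distance = 1.4000²/(2·6.0000) = 0.1633 m
person approaches 1.8000·(0.0600+0.2333) = 0.5280 m
residual clearance needed = 0.1000+0.0400+0.0050 = 0.1450 m
S_min ≈ 0.0840+0.1633+0.5280+0.1450  ⇒  S_min = 2761/3000 m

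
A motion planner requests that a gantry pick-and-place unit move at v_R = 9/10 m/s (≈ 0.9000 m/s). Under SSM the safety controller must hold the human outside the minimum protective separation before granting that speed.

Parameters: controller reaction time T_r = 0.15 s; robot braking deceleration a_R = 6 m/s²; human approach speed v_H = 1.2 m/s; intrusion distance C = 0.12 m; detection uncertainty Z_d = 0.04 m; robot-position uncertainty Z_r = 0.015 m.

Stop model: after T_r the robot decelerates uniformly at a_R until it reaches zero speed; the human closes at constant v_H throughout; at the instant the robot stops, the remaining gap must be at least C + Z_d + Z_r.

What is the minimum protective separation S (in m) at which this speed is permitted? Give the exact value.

S_min = 59/80 m = 0.7375 m

braking lasts T_s = (9/10)/6 = 0.1500 s
reaction-phase robot travel = 0.9000·0.1500 = 0.1350 m
robot covers 0.9000·0.1500 − ½·6.0000·0.1500² = 0.0675 m while stopping
person approaches 1.2000·(0.1500+0.1500) = 0.3600 m
margins: 0.1200+0.0400+0.0150 = 0.1750 m
S_min ≈ 0.1350+0.0675+0.3600+0.1750  ⇒  S_min = 59/80 m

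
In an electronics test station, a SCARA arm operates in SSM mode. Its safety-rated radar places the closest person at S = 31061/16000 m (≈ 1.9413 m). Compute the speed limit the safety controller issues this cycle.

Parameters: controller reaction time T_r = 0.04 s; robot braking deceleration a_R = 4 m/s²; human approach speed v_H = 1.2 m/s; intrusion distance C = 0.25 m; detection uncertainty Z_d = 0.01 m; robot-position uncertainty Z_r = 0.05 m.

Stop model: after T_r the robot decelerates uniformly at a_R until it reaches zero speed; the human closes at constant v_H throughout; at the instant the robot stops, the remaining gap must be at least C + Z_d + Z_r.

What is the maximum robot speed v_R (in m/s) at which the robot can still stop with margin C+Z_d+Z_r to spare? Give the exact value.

collect terms ⇒ (1/8)·v_R² + (17/50)·v_R + (-25333/16000) = 0
  disc = (17/50)² − 4·(1/8)·(-25333/16000) = 145161/160000 ; √disc = 381/400
  v_R = (−(17/50) + 381/400) / (2·(1/8)) = 49/20 m/s
check:
braking lasts T_s = (49/20)/4 = 0.6125 s
robot in T_r: 2.4500·0.0400 = 0.0980 m
robot covers 2.4500·0.6125 − ½·4.0000·0.6125² = 0.7503 m while stopping
human closes 1.2000·0.6525 = 0.7830 m
C+Z_d+Z_r = 0.2500+0.0100+0.0500 = 0.3100 m
sum ≈ 0.0980+0.7503+0.7830+0.3100 ≈ 1.9413 m = S ✓

v_R_max = 49/20 m/s = 2.4500 m/s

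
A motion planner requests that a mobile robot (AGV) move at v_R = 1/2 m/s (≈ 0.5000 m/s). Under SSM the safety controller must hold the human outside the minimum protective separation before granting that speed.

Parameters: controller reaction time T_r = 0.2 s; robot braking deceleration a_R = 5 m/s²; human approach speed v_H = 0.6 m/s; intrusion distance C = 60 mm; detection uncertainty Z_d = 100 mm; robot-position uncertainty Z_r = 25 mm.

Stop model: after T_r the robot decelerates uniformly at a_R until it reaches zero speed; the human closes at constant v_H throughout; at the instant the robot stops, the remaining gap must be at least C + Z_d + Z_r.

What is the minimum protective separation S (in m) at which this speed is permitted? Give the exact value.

braking lasts T_s = (1/2)/5 = 0.1000 s
robot in T_r: 0.5000·0.2000 = 0.1000 m
braking distance = 0.5000²/(2·5.0000) = 0.0250 m
human closes 0.6000·0.3000 = 0.1800 m
residual clearance needed = 0.0600+0.1000+0.0250 = 0.1850 m
S_min ≈ 0.1000+0.0250+0.1800+0.1850  ⇒  S_min = 49/100 m

S_min = 49/100 m = 0.4900 m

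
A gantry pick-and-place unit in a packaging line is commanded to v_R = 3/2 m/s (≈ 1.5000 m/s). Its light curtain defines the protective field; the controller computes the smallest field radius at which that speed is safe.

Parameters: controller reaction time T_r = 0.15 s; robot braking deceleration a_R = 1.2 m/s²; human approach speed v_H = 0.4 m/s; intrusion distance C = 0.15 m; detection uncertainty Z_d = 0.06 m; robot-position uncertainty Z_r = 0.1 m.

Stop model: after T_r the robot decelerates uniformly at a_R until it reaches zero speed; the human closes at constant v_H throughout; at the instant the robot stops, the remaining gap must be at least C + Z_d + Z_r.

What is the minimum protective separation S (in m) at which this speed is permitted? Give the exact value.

stop time T_s = (3/2)/(6/5) = 1.2500 s
robot covers v_R·T_r = 1.5000·0.1500 = 0.2250 m before braking
robot under decel: 1.5000²/(2·1.2000) = 0.9375 m
human closes 0.4000·1.4000 = 0.5600 m
margins: 0.1500+0.0600+0.1000 = 0.3100 m
S_min ≈ 0.2250+0.9375+0.5600+0.3100  ⇒  S_min = 813/400 m

S_min = 813/400 m = 2.0325 m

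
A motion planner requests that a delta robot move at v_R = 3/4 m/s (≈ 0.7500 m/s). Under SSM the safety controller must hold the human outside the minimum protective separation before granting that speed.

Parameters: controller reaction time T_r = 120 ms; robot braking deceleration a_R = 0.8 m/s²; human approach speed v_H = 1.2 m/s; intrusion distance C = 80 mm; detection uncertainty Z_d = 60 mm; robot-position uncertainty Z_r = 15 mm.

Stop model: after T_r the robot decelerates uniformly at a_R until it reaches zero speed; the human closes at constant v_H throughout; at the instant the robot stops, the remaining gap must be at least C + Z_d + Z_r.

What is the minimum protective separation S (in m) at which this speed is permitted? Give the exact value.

stop time T_s = (3/4)/(4/5) = 0.9375 s
robot in T_r: 0.7500·0.1200 = 0.0900 m
robot covers 0.7500·0.9375 − ½·0.8000·0.9375² = 0.3516 m while stopping
person approaches 1.2000·(0.1200+0.9375) = 1.2690 m
C+Z_d+Z_r = 0.0800+0.0600+0.0150 = 0.1550 m
S_min ≈ 0.0900+0.3516+1.2690+0.1550  ⇒  S_min = 29849/16000 m

S_min = 29849/16000 m = 1.8656 m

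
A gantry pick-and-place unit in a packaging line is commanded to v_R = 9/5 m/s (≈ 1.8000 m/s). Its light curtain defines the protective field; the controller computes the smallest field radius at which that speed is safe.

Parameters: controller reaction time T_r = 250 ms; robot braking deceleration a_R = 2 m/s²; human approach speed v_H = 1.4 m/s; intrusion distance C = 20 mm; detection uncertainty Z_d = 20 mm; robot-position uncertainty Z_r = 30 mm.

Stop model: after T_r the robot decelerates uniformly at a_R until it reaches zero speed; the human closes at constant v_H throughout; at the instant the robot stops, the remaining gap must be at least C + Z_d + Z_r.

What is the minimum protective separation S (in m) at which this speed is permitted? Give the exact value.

S_min = 147/50 m = 2.9400 m

T_s = v_R/a_R = (9/5)/2 = 0.9000 s
robot in T_r: 1.8000·0.2500 = 0.4500 m
robot covers 1.8000·0.9000 − ½·2.0000·0.9000² = 0.8100 m while stopping
person approaches 1.4000·(0.2500+0.9000) = 1.6100 m
C+Z_d+Z_r = 0.0200+0.0200+0.0300 = 0.0700 m
S_min ≈ 0.4500+0.8100+1.6100+0.0700  ⇒  S_min = 147/50 m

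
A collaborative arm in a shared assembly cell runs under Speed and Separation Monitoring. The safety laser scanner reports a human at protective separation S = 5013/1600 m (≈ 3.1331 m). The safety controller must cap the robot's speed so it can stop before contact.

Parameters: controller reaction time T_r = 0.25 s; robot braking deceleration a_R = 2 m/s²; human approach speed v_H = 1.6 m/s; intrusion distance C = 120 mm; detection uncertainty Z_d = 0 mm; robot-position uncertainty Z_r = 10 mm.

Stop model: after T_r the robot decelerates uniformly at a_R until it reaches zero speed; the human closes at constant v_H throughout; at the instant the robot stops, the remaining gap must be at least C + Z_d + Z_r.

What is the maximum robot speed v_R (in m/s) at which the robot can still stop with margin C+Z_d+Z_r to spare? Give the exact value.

at the boundary: (1/4)·v² + (21/20)·v + (-833/320) = 0
  disc = (21/20)² − 4·(1/4)·(-833/320) = 5929/1600 ; √disc = 77/40
  v_R = (−(21/20) + 77/40) / (2·(1/4)) = 7/4 m/s
check:
braking lasts T_s = (7/4)/2 = 0.8750 s
robot in T_r: 1.7500·0.2500 = 0.4375 m
robot under decel: 1.7500²/(2·2.0000) = 0.7656 m
human closes 1.6000·1.1250 = 1.8000 m
margins: 0.1200+0.0000+0.0100 = 0.1300 m
sum ≈ 0.4375+0.7656+1.8000+0.1300 ≈ 3.1331 m = S ✓

v_R_max = 7/4 m/s = 1.7500 m/s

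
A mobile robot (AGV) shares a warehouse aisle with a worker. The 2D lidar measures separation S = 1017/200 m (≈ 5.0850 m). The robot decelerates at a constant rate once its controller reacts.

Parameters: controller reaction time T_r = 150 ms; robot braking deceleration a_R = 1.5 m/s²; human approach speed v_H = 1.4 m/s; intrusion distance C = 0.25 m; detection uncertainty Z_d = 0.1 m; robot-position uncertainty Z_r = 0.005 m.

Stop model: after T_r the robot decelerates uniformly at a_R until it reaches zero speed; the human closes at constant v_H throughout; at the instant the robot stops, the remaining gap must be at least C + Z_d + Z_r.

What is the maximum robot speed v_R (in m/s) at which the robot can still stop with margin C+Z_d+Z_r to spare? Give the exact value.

collect terms ⇒ (1/3)·v_R² + (13/12)·v_R + (-113/25) = 0
  disc = (13/12)² − 4·(1/3)·(-113/25) = 25921/3600 ; √disc = 161/60
  v_R = (−(13/12) + 161/60) / (2·(1/3)) = 12/5 m/s
check:
stop time T_s = (12/5)/(3/2) = 1.6000 s
reaction-phase robot travel = 2.4000·0.1500 = 0.3600 m
braking distance = 2.4000²/(2·1.5000) = 1.9200 m
person approaches 1.4000·(0.1500+1.6000) = 2.4500 m
residual clearance needed = 0.2500+0.1000+0.0050 = 0.3550 m
sum ≈ 0.3600+1.9200+2.4500+0.3550 ≈ 5.0850 m = S ✓

v_R_max = 12/5 m/s = 2.4000 m/s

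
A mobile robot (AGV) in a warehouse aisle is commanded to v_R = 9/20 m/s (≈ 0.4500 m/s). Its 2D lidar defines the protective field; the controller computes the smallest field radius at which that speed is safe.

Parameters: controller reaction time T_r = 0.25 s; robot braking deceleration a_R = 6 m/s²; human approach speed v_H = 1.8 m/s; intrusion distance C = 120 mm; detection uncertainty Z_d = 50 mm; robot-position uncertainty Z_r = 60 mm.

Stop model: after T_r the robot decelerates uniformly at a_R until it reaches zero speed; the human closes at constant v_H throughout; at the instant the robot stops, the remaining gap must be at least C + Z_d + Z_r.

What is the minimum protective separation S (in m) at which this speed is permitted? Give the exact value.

T_s = v_R/a_R = (9/20)/6 = 0.0750 s
robot in T_r: 0.4500·0.2500 = 0.1125 m
robot under decel: 0.4500²/(2·6.0000) = 0.0169 m
human over T_r+T_s: 1.8000·(0.2500+0.0750) = 0.5850 m
C+Z_d+Z_r = 0.1200+0.0500+0.0600 = 0.2300 m
S_min ≈ 0.1125+0.0169+0.5850+0.2300  ⇒  S_min = 1511/1600 m

S_min = 1511/1600 m = 0.9444 m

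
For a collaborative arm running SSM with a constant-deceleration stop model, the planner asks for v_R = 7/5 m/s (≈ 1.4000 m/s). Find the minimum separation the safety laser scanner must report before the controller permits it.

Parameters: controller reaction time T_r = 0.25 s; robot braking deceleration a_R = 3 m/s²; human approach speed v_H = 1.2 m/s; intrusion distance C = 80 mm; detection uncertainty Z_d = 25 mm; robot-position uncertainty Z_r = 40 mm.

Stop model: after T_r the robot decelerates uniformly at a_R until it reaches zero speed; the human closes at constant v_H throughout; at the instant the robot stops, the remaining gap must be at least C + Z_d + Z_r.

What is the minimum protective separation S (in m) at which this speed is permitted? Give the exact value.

T_s = v_R/a_R = (7/5)/3 = 0.4667 s
robot covers v_R·T_r = 1.4000·0.2500 = 0.3500 m before braking
robot under decel: 1.4000²/(2·3.0000) = 0.3267 m
human closes 1.2000·0.7167 = 0.8600 m
C+Z_d+Z_r = 0.0800+0.0250+0.0400 = 0.1450 m
S_min ≈ 0.3500+0.3267+0.8600+0.1450  ⇒  S_min = 1009/600 m

S_min = 1009/600 m = 1.6817 m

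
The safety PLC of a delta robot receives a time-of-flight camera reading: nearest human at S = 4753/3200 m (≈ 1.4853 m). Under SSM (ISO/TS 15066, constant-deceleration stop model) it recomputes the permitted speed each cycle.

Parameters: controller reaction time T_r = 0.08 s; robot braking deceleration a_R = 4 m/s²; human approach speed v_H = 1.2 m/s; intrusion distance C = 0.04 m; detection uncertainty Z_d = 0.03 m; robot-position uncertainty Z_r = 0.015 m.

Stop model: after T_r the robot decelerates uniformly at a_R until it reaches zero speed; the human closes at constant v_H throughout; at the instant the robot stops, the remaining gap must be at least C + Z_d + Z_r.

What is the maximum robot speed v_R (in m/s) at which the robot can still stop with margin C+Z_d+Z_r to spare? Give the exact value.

quadratic (1/8)·v² + (19/50)·v + (-20869/16000) = 0
  disc = (19/50)² − 4·(1/8)·(-20869/16000) = 127449/160000 ; √disc = 357/400
  v_R = (−(19/50) + 357/400) / (2·(1/8)) = 41/20 m/s
check:
braking lasts T_s = (41/20)/4 = 0.5125 s
reaction-phase robot travel = 2.0500·0.0800 = 0.1640 m
robot under decel: 2.0500²/(2·4.0000) = 0.5253 m
human closes 1.2000·0.5925 = 0.7110 m
C+Z_d+Z_r = 0.0400+0.0300+0.0150 = 0.0850 m
sum ≈ 0.1640+0.5253+0.7110+0.0850 ≈ 1.4853 m = S ✓

v_R_max = 41/20 m/s = 2.0500 m/s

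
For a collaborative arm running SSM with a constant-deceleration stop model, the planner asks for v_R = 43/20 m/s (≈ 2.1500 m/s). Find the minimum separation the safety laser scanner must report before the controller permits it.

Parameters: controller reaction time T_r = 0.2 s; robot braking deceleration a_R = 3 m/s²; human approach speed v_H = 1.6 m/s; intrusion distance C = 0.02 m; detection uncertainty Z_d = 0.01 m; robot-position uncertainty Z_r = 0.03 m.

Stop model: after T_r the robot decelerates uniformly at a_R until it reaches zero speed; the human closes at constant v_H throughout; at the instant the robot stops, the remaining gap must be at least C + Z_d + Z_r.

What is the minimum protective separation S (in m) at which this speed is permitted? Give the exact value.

S_min = 1309/480 m = 2.7271 m

braking lasts T_s = (43/20)/3 = 0.7167 s
reaction-phase robot travel = 2.1500·0.2000 = 0.4300 m
robot covers 2.1500·0.7167 − ½·3.0000·0.7167² = 0.7704 m while stopping
human closes 1.6000·0.9167 = 1.4667 m
C+Z_d+Z_r = 0.0200+0.0100+0.0300 = 0.0600 m
S_min ≈ 0.4300+0.7704+1.4667+0.0600  ⇒  S_min = 1309/480 m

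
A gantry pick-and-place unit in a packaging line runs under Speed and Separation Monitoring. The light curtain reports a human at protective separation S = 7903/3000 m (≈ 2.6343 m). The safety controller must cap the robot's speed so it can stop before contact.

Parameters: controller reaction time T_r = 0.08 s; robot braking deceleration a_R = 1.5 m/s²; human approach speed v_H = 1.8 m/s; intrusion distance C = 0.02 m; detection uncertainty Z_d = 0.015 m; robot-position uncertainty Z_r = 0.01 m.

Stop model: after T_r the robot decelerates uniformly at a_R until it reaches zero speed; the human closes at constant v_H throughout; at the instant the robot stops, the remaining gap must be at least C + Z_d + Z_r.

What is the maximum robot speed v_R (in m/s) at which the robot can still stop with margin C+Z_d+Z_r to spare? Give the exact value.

at the boundary: (1/3)·v² + (32/25)·v + (-917/375) = 0
  disc = (32/25)² − 4·(1/3)·(-917/375) = 27556/5625 ; √disc = 166/75
  v_R = (−(32/25) + 166/75) / (2·(1/3)) = 7/5 m/s
check:
T_s = v_R/a_R = (7/5)/(3/2) = 0.9333 s
robot covers v_R·T_r = 1.4000·0.0800 = 0.1120 m before braking
robot covers 1.4000·0.9333 − ½·1.5000·0.9333² = 0.6533 m while stopping
human over T_r+T_s: 1.8000·(0.0800+0.9333) = 1.8240 m
margins: 0.0200+0.0150+0.0100 = 0.0450 m
sum ≈ 0.1120+0.6533+1.8240+0.0450 ≈ 2.6343 m = S ✓

v_R_max = 7/5 m/s = 1.4000 m/s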